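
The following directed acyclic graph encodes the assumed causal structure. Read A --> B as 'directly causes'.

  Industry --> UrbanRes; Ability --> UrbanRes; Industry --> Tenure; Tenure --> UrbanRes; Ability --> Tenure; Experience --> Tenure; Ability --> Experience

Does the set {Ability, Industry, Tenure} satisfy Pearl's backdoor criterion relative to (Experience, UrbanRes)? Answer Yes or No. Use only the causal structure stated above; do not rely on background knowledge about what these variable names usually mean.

Backdoor paths from Experience to UrbanRes (paths whose first edge points into Experience):
  P1: Experience <- Ability -> Tenure <- Industry -> UrbanRes
  P2: Experience <- Ability -> Tenure -> UrbanRes
  P3: Experience <- Ability -> UrbanRes
Condition 1 (no descendant of Experience in the set): FAILS — Tenure is a descendant of Experience.
Condition 2 (every backdoor path blocked by {Ability, Industry, Tenure}):
  P1: blocked at fork node Ability ∈ conditioning set.
  P2: blocked at fork node Ability ∈ conditioning set.
  P3: blocked at fork node Ability ∈ conditioning set.
{Ability, Industry, Tenure} does not satisfy the backdoor criterion.

No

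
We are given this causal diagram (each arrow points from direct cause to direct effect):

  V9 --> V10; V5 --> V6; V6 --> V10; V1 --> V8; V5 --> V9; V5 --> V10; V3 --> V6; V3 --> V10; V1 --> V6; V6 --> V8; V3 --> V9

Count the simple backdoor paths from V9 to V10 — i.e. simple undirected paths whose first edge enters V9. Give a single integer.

6

A backdoor path from V9 to V10 is any simple undirected path whose first edge points into V9 (i.e. leaves V9 via a parent).
Parents of V9: {V3, V5}.
Enumerating:
  P1: V9 <- V5 -> V6 <- V3 -> V10
  P2: V9 <- V5 -> V6 -> V10
  P3: V9 <- V5 -> V10
  P4: V9 <- V3 -> V6 <- V5 -> V10
  P5: V9 <- V3 -> V6 -> V10
  P6: V9 <- V3 -> V10
That exhausts the simple backdoor paths. Count: 6.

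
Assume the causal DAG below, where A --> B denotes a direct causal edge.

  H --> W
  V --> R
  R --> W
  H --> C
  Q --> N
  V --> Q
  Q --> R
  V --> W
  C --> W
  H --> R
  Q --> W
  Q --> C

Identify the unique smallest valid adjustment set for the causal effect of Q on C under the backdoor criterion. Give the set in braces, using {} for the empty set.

{}

Variables eligible for adjustment (non-descendants of Q, excluding Q and C): {H, V}.
Backdoor paths from Q to C:
  P1: Q <- V -> R <- H -> C
  P2: Q <- V -> R <- H -> W <- C
  P3: Q <- V -> R -> W <- H -> C
  P4: Q <- V -> R -> W <- C
  P5: Q <- V -> W <- H -> C
  P6: Q <- V -> W <- C
  P7: Q <- V -> W <- R <- H -> C
Each backdoor path contains an unconditioned collider, so every path is already blocked with the empty conditioning set:
  P1: blocked at collider R (neither it nor any descendant is in the conditioning set).
  P2: blocked at collider R (neither it nor any descendant is in the conditioning set).
  P3: blocked at collider W (neither it nor any descendant is in the conditioning set).
  P4: blocked at collider W (neither it nor any descendant is in the conditioning set).
  P5: blocked at collider W (neither it nor any descendant is in the conditioning set).
  P6: blocked at collider W (neither it nor any descendant is in the conditioning set).
  P7: blocked at collider W (neither it nor any descendant is in the conditioning set).
The empty set is therefore the unique smallest valid set.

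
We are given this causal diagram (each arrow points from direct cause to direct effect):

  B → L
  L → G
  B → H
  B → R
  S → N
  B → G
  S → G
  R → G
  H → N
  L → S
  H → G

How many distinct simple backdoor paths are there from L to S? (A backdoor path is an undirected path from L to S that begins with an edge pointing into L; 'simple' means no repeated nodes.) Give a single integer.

6

A backdoor path from L to S is any simple undirected path whose first edge points into L (i.e. leaves L via a parent).
Parents of L: {B}.
Enumerating:
  P1: L <- B -> R -> G <- H -> N <- S
  P2: L <- B -> R -> G <- S
  P3: L <- B -> H -> N <- S
  P4: L <- B -> H -> G <- S
  P5: L <- B -> G <- H -> N <- S
  P6: L <- B -> G <- S
That exhausts the simple backdoor paths. Count: 6.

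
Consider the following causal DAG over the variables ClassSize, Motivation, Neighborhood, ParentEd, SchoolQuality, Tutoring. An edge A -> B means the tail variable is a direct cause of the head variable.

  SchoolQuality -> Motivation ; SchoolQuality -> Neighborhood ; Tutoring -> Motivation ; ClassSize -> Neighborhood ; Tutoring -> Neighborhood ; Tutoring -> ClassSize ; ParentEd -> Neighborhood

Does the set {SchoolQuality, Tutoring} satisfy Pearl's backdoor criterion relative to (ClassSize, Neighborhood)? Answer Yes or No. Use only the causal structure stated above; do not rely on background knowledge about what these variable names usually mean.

Backdoor paths from ClassSize to Neighborhood (paths whose first edge points into ClassSize):
  P1: ClassSize <- Tutoring -> Motivation <- SchoolQuality -> Neighborhood
  P2: ClassSize <- Tutoring -> Neighborhood
Condition 1 (no descendant of ClassSize in the set): holds — descendants of ClassSize are {Neighborhood}; none are in {SchoolQuality, Tutoring}.
Condition 2 (every backdoor path blocked by {SchoolQuality, Tutoring}):
  P1: blocked at fork node Tutoring ∈ conditioning set.
  P2: blocked at fork node Tutoring ∈ conditioning set.
{SchoolQuality, Tutoring} satisfies the backdoor criterion.

Yes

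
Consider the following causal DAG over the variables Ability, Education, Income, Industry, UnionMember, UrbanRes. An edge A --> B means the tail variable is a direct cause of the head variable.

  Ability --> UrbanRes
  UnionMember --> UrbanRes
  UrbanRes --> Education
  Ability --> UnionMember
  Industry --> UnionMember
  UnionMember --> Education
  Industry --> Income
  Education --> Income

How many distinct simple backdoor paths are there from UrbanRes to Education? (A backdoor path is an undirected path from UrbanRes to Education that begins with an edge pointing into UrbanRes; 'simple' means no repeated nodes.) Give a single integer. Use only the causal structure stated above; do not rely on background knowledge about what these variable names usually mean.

4

A backdoor path from UrbanRes to Education is any simple undirected path whose first edge points into UrbanRes (i.e. leaves UrbanRes via a parent).
Parents of UrbanRes: {Ability, UnionMember}.
Enumerating:
  P1: UrbanRes <- Ability -> UnionMember <- Industry -> Income <- Education
  P2: UrbanRes <- Ability -> UnionMember -> Education
  P3: UrbanRes <- UnionMember <- Industry -> Income <- Education
  P4: UrbanRes <- UnionMember -> Education
That exhausts the simple backdoor paths. Count: 4.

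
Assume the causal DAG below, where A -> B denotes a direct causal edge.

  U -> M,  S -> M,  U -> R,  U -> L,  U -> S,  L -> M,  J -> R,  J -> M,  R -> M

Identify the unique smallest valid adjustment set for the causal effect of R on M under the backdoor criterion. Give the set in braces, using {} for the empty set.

{J, U}

Variables eligible for adjustment (non-descendants of R, excluding R and M): {J, L, S, U}.
Backdoor paths from R to M:
  P1: R <- U -> S -> M
  P2: R <- U -> L -> M
  P3: R <- U -> M
  P4: R <- J -> M
The empty set is not sufficient: P1 (R <- U -> S -> M) has no collider blocking it and no conditioned non-collider, so it is open.
Try {J, U}:
  P1: blocked at fork node U ∈ conditioning set.
  P2: blocked at fork node U ∈ conditioning set.
  P3: blocked at fork node U ∈ conditioning set.
  P4: blocked at fork node J ∈ conditioning set.
{J, U} contains no descendant of R and blocks every backdoor path.
Every element of {J, U} is needed (dropping J leaves P4 open; dropping U leaves P1 open), so no proper subset is valid.
Among all size-2 subsets of the eligible variables, only {J, U} blocks every backdoor path, so it is the unique smallest valid adjustment set.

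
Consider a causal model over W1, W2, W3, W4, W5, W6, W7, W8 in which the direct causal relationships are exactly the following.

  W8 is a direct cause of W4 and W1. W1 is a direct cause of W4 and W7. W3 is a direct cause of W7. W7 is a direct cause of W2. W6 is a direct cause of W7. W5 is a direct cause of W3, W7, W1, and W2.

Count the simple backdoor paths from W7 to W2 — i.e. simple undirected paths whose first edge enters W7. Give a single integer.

3

A backdoor path from W7 to W2 is any simple undirected path whose first edge points into W7 (i.e. leaves W7 via a parent).
Parents of W7: {W1, W3, W5, W6}.
Enumerating:
  P1: W7 <- W5 -> W2
  P2: W7 <- W3 <- W5 -> W2
  P3: W7 <- W1 <- W5 -> W2
That exhausts the simple backdoor paths. Count: 3.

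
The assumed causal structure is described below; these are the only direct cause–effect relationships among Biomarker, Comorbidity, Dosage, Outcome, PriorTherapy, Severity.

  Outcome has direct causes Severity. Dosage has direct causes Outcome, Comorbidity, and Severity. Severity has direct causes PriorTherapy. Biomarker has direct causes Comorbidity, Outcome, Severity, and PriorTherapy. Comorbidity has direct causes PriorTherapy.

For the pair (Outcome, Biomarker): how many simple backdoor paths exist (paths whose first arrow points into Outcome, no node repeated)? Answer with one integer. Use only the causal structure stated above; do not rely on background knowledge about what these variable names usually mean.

5

A backdoor path from Outcome to Biomarker is any simple undirected path whose first edge points into Outcome (i.e. leaves Outcome via a parent).
Parents of Outcome: {Severity}.
Enumerating:
  P1: Outcome <- Severity <- PriorTherapy -> Comorbidity -> Biomarker
  P2: Outcome <- Severity <- PriorTherapy -> Biomarker
  P3: Outcome <- Severity -> Biomarker
  P4: Outcome <- Severity -> Dosage <- Comorbidity <- PriorTherapy -> Biomarker
  P5: Outcome <- Severity -> Dosage <- Comorbidity -> Biomarker
That exhausts the simple backdoor paths. Count: 5.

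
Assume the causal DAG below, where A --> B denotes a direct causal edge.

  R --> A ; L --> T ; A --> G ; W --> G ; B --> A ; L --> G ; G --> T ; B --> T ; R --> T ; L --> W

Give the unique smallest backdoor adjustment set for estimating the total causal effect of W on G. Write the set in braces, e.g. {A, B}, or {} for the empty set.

Variables eligible for adjustment (non-descendants of W, excluding W and G): {A, B, L, R}.
Backdoor paths from W to G:
  P1: W <- L -> G
  P2: W <- L -> T <- R -> A -> G
  P3: W <- L -> T <- B -> A -> G
  P4: W <- L -> T <- G
The empty set is not sufficient: P1 (W <- L -> G) has no collider blocking it and no conditioned non-collider, so it is open.
Try {L}:
  P1: blocked at fork node L ∈ conditioning set.
  P2: blocked at fork node L ∈ conditioning set.
  P3: blocked at fork node L ∈ conditioning set.
  P4: blocked at fork node L ∈ conditioning set.
{L} contains no descendant of W and blocks every backdoor path.
No other singleton works — e.g. {R} leaves P1 open — so {L} is the unique smallest valid adjustment set.

{L}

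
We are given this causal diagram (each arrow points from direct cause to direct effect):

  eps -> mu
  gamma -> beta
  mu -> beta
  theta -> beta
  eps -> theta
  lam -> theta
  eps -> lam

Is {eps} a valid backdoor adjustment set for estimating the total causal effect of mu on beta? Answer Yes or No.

Yes

Backdoor paths from mu to beta (paths whose first edge points into mu):
  P1: mu <- eps -> lam -> theta -> beta
  P2: mu <- eps -> theta -> beta
Condition 1 (no descendant of mu in the set): holds — descendants of mu are {beta}; none are in {eps}.
Condition 2 (every backdoor path blocked by {eps}):
  P1: blocked at fork node eps ∈ conditioning set.
  P2: blocked at fork node eps ∈ conditioning set.
{eps} satisfies the backdoor criterion.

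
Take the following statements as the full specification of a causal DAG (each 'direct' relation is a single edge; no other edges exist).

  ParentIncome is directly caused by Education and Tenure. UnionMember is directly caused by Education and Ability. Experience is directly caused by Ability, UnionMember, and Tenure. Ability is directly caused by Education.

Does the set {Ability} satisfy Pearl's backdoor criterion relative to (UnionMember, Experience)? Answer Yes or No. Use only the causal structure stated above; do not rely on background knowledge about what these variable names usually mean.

Yes

Backdoor paths from UnionMember to Experience (paths whose first edge points into UnionMember):
  P1: UnionMember <- Education -> Ability -> Experience
  P2: UnionMember <- Education -> ParentIncome <- Tenure -> Experience
  P3: UnionMember <- Ability <- Education -> ParentIncome <- Tenure -> Experience
  P4: UnionMember <- Ability -> Experience
Condition 1 (no descendant of UnionMember in the set): holds — descendants of UnionMember are {Experience}; none are in {Ability}.
Condition 2 (every backdoor path blocked by {Ability}):
  P1: blocked at chain node Ability ∈ conditioning set.
  P2: blocked at collider ParentIncome (neither it nor any descendant is in the conditioning set).
  P3: blocked at chain node Ability ∈ conditioning set.
  P4: blocked at fork node Ability ∈ conditioning set.
{Ability} satisfies the backdoor criterion.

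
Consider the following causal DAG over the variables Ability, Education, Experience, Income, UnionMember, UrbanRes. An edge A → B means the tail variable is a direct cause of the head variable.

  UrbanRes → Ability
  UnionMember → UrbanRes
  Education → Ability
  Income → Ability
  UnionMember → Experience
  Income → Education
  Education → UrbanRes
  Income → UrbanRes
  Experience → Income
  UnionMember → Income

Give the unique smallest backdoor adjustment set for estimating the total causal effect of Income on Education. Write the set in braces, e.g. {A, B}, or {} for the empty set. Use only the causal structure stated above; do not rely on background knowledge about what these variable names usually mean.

Variables eligible for adjustment (non-descendants of Income, excluding Income and Education): {Experience, UnionMember}.
Backdoor paths from Income to Education:
  P1: Income <- UnionMember -> UrbanRes <- Education
  P2: Income <- UnionMember -> UrbanRes -> Ability <- Education
  P3: Income <- Experience <- UnionMember -> UrbanRes <- Education
  P4: Income <- Experience <- UnionMember -> UrbanRes -> Ability <- Education
Each backdoor path contains an unconditioned collider, so every path is already blocked with the empty conditioning set:
  P1: blocked at collider UrbanRes (neither it nor any descendant is in the conditioning set).
  P2: blocked at collider Ability (neither it nor any descendant is in the conditioning set).
  P3: blocked at collider UrbanRes (neither it nor any descendant is in the conditioning set).
  P4: blocked at collider Ability (neither it nor any descendant is in the conditioning set).
The empty set is therefore the unique smallest valid set.

{}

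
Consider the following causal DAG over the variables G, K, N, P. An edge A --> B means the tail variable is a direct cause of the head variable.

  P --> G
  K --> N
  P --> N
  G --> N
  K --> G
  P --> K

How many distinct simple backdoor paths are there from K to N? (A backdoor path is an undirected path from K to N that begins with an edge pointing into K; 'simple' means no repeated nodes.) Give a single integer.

A backdoor path from K to N is any simple undirected path whose first edge points into K (i.e. leaves K via a parent).
Parents of K: {P}.
Enumerating:
  P1: K <- P -> G -> N
  P2: K <- P -> N
That exhausts the simple backdoor paths. Count: 2.

2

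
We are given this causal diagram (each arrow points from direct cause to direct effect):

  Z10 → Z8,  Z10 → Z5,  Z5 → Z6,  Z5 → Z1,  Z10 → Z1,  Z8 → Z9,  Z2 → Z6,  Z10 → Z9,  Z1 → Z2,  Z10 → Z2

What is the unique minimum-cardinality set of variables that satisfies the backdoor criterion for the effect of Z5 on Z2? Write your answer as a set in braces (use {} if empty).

Variables eligible for adjustment (non-descendants of Z5, excluding Z5 and Z2): {Z10, Z8, Z9}.
Backdoor paths from Z5 to Z2:
  P1: Z5 <- Z10 -> Z1 -> Z2
  P2: Z5 <- Z10 -> Z2
The empty set is not sufficient: P1 (Z5 <- Z10 -> Z1 -> Z2) has no collider blocking it and no conditioned non-collider, so it is open.
Try {Z10}:
  P1: blocked at fork node Z10 ∈ conditioning set.
  P2: blocked at fork node Z10 ∈ conditioning set.
{Z10} contains no descendant of Z5 and blocks every backdoor path.
No other singleton works — e.g. {Z8} leaves P1 open — so {Z10} is the unique smallest valid adjustment set.

{Z10}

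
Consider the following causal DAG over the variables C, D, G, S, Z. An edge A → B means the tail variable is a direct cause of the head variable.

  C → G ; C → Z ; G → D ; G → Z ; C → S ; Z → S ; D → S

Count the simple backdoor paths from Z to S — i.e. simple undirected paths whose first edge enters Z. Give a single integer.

A backdoor path from Z to S is any simple undirected path whose first edge points into Z (i.e. leaves Z via a parent).
Parents of Z: {C, G}.
Enumerating:
  P1: Z <- C -> G -> D -> S
  P2: Z <- C -> S
  P3: Z <- G <- C -> S
  P4: Z <- G -> D -> S
That exhausts the simple backdoor paths. Count: 4.

4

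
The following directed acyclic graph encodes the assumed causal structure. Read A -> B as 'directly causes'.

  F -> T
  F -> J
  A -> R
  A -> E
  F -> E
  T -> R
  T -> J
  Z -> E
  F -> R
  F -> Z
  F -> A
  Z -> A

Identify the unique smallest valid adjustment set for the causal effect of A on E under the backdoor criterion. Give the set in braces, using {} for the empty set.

Variables eligible for adjustment (non-descendants of A, excluding A and E): {F, J, T, Z}.
Backdoor paths from A to E:
  P1: A <- F -> Z -> E
  P2: A <- F -> E
  P3: A <- Z <- F -> E
  P4: A <- Z -> E
The empty set is not sufficient: P1 (A <- F -> Z -> E) has no collider blocking it and no conditioned non-collider, so it is open.
Try {F, Z}:
  P1: blocked at fork node F ∈ conditioning set.
  P2: blocked at fork node F ∈ conditioning set.
  P3: blocked at chain node Z ∈ conditioning set.
  P4: blocked at fork node Z ∈ conditioning set.
{F, Z} contains no descendant of A and blocks every backdoor path.
Every element of {F, Z} is needed (dropping F leaves P2 open; dropping Z leaves P4 open), so no proper subset is valid.
Among all size-2 subsets of the eligible variables, only {F, Z} blocks every backdoor path, so it is the unique smallest valid adjustment set.

{F, Z}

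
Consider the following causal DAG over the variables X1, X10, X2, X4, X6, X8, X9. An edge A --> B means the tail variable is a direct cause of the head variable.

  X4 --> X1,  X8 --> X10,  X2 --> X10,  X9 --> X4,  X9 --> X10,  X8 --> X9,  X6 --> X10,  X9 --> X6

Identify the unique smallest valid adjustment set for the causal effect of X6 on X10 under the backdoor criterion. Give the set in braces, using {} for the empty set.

Variables eligible for adjustment (non-descendants of X6, excluding X6 and X10): {X1, X2, X4, X8, X9}.
Backdoor paths from X6 to X10:
  P1: X6 <- X9 <- X8 -> X10
  P2: X6 <- X9 -> X10
The empty set is not sufficient: P1 (X6 <- X9 <- X8 -> X10) has no collider blocking it and no conditioned non-collider, so it is open.
Try {X9}:
  P1: blocked at chain node X9 ∈ conditioning set.
  P2: blocked at fork node X9 ∈ conditioning set.
{X9} contains no descendant of X6 and blocks every backdoor path.
No other singleton works — e.g. {X8} leaves P2 open — so {X9} is the unique smallest valid adjustment set.

{X9}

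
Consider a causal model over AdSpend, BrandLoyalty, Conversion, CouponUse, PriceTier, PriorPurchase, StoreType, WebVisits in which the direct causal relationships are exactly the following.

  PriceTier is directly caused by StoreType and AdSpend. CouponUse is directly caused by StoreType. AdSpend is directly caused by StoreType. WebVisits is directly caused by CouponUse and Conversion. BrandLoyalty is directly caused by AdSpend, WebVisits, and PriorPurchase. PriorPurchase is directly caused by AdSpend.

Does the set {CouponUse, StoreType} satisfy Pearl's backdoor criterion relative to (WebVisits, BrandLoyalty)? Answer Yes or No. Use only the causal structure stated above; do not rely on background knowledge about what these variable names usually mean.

Yes

Backdoor paths from WebVisits to BrandLoyalty (paths whose first edge points into WebVisits):
  P1: WebVisits <- CouponUse <- StoreType -> AdSpend -> PriorPurchase -> BrandLoyalty
  P2: WebVisits <- CouponUse <- StoreType -> AdSpend -> BrandLoyalty
  P3: WebVisits <- CouponUse <- StoreType -> PriceTier <- AdSpend -> PriorPurchase -> BrandLoyalty
  P4: WebVisits <- CouponUse <- StoreType -> PriceTier <- AdSpend -> BrandLoyalty
Condition 1 (no descendant of WebVisits in the set): holds — descendants of WebVisits are {BrandLoyalty}; none are in {CouponUse, StoreType}.
Condition 2 (every backdoor path blocked by {CouponUse, StoreType}):
  P1: blocked at chain node CouponUse ∈ conditioning set.
  P2: blocked at chain node CouponUse ∈ conditioning set.
  P3: blocked at chain node CouponUse ∈ conditioning set.
  P4: blocked at chain node CouponUse ∈ conditioning set.
{CouponUse, StoreType} satisfies the backdoor criterion.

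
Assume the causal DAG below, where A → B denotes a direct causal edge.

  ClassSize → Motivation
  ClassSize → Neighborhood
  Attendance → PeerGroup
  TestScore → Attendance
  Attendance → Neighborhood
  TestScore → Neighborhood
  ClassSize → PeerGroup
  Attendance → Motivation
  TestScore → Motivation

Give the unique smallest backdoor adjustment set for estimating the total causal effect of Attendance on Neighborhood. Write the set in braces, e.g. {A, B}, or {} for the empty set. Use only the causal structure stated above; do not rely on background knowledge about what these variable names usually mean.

{TestScore}

Variables eligible for adjustment (non-descendants of Attendance, excluding Attendance and Neighborhood): {ClassSize, TestScore}.
Backdoor paths from Attendance to Neighborhood:
  P1: Attendance <- TestScore -> Motivation <- ClassSize -> Neighborhood
  P2: Attendance <- TestScore -> Neighborhood
The empty set is not sufficient: P2 (Attendance <- TestScore -> Neighborhood) has no collider blocking it and no conditioned non-collider, so it is open.
Try {TestScore}:
  P1: blocked at fork node TestScore ∈ conditioning set.
  P2: blocked at fork node TestScore ∈ conditioning set.
{TestScore} contains no descendant of Attendance and blocks every backdoor path.
No other singleton works — e.g. {ClassSize} leaves P2 open — so {TestScore} is the unique smallest valid adjustment set.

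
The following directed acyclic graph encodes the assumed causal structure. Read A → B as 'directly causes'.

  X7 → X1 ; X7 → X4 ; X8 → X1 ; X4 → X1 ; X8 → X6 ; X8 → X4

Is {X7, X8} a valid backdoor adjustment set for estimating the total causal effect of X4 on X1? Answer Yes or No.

Backdoor paths from X4 to X1 (paths whose first edge points into X4):
  P1: X4 <- X8 -> X1
  P2: X4 <- X7 -> X1
Condition 1 (no descendant of X4 in the set): holds — descendants of X4 are {X1}; none are in {X7, X8}.
Condition 2 (every backdoor path blocked by {X7, X8}):
  P1: blocked at fork node X8 ∈ conditioning set.
  P2: blocked at fork node X7 ∈ conditioning set.
{X7, X8} satisfies the backdoor criterion.

Yes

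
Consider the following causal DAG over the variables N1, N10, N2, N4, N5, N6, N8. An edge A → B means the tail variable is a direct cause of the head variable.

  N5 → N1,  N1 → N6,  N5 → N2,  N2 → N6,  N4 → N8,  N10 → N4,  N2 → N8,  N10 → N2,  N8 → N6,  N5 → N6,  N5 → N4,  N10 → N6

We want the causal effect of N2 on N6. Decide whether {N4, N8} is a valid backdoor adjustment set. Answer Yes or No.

Backdoor paths from N2 to N6 (paths whose first edge points into N2):
  P1: N2 <- N5 -> N4 <- N10 -> N6
  P2: N2 <- N5 -> N4 -> N8 -> N6
  P3: N2 <- N5 -> N1 -> N6
  P4: N2 <- N5 -> N6
  P5: N2 <- N10 -> N4 <- N5 -> N1 -> N6
  P6: N2 <- N10 -> N4 <- N5 -> N6
  P7: N2 <- N10 -> N4 -> N8 -> N6
  P8: N2 <- N10 -> N6
Condition 1 (no descendant of N2 in the set): FAILS — N8 is a descendant of N2.
Condition 2 (every backdoor path blocked by {N4, N8}):
  P1: open — collider(s) N4 are conditioned on (or have a conditioned descendant) and no non-collider on the path is in the set.
  P2: blocked at chain node N4 ∈ conditioning set.
  P3: open — no interior node is in the conditioning set.
  P4: open — no interior node is in the conditioning set.
  P5: open — collider(s) N4 are conditioned on (or have a conditioned descendant) and no non-collider on the path is in the set.
  P6: open — collider(s) N4 are conditioned on (or have a conditioned descendant) and no non-collider on the path is in the set.
  P7: blocked at chain node N4 ∈ conditioning set.
  P8: open — no interior node is in the conditioning set.
{N4, N8} does not satisfy the backdoor criterion.

No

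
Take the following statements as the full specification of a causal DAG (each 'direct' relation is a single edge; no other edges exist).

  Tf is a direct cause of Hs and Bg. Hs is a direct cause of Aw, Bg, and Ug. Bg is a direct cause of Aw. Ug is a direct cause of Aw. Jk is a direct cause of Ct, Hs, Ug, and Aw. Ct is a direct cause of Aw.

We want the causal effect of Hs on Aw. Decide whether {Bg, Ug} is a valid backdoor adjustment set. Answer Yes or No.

No

Backdoor paths from Hs to Aw (paths whose first edge points into Hs):
  P1: Hs <- Tf -> Bg -> Aw
  P2: Hs <- Jk -> Ct -> Aw
  P3: Hs <- Jk -> Ug -> Aw
  P4: Hs <- Jk -> Aw
Condition 1 (no descendant of Hs in the set): FAILS — Bg and Ug are descendants of Hs.
Condition 2 (every backdoor path blocked by {Bg, Ug}):
  P1: blocked at chain node Bg ∈ conditioning set.
  P2: open — no interior node is in the conditioning set.
  P3: blocked at chain node Ug ∈ conditioning set.
  P4: open — no interior node is in the conditioning set.
{Bg, Ug} does not satisfy the backdoor criterion.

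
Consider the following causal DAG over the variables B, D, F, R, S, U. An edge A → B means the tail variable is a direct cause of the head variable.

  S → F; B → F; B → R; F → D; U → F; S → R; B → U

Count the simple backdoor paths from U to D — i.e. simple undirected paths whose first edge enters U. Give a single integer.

2

A backdoor path from U to D is any simple undirected path whose first edge points into U (i.e. leaves U via a parent).
Parents of U: {B}.
Enumerating:
  P1: U <- B -> R <- S -> F -> D
  P2: U <- B -> F -> D
That exhausts the simple backdoor paths. Count: 2.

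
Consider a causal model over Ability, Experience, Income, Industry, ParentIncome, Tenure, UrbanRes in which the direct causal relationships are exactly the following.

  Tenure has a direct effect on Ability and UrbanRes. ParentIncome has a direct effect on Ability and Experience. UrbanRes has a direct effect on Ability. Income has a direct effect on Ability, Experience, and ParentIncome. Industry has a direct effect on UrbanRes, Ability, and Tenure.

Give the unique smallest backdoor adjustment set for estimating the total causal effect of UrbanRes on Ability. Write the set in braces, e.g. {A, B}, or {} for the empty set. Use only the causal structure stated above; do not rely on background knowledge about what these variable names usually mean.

Variables eligible for adjustment (non-descendants of UrbanRes, excluding UrbanRes and Ability): {Experience, Income, Industry, ParentIncome, Tenure}.
Backdoor paths from UrbanRes to Ability:
  P1: UrbanRes <- Industry -> Tenure -> Ability
  P2: UrbanRes <- Industry -> Ability
  P3: UrbanRes <- Tenure <- Industry -> Ability
  P4: UrbanRes <- Tenure -> Ability
The empty set is not sufficient: P1 (UrbanRes <- Industry -> Tenure -> Ability) has no collider blocking it and no conditioned non-collider, so it is open.
Try {Industry, Tenure}:
  P1: blocked at fork node Industry ∈ conditioning set.
  P2: blocked at fork node Industry ∈ conditioning set.
  P3: blocked at chain node Tenure ∈ conditioning set.
  P4: blocked at fork node Tenure ∈ conditioning set.
{Industry, Tenure} contains no descendant of UrbanRes and blocks every backdoor path.
Every element of {Industry, Tenure} is needed (dropping Industry leaves P2 open; dropping Tenure leaves P4 open), so no proper subset is valid.
Among all size-2 subsets of the eligible variables, only {Industry, Tenure} blocks every backdoor path, so it is the unique smallest valid adjustment set.

{Industry, Tenure}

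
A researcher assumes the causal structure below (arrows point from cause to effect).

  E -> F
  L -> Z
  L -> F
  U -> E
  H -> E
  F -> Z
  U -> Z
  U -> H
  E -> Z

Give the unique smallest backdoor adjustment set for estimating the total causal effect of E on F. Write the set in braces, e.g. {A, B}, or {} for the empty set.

Variables eligible for adjustment (non-descendants of E, excluding E and F): {H, L, U}.
Backdoor paths from E to F:
  P1: E <- U -> Z <- L -> F
  P2: E <- U -> Z <- F
  P3: E <- H <- U -> Z <- L -> F
  P4: E <- H <- U -> Z <- F
Each backdoor path contains an unconditioned collider, so every path is already blocked with the empty conditioning set:
  P1: blocked at collider Z (neither it nor any descendant is in the conditioning set).
  P2: blocked at collider Z (neither it nor any descendant is in the conditioning set).
  P3: blocked at collider Z (neither it nor any descendant is in the conditioning set).
  P4: blocked at collider Z (neither it nor any descendant is in the conditioning set).
The empty set is therefore the unique smallest valid set.

{}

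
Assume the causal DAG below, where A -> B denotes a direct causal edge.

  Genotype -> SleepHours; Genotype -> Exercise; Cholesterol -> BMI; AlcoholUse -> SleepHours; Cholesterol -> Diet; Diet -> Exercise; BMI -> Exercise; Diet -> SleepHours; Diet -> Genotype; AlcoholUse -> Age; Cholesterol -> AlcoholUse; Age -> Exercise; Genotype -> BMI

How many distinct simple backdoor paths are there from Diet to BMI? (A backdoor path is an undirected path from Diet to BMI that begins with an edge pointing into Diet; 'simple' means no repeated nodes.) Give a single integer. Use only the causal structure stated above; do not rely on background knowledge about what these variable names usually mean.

A backdoor path from Diet to BMI is any simple undirected path whose first edge points into Diet (i.e. leaves Diet via a parent).
Parents of Diet: {Cholesterol}.
Enumerating:
  P1: Diet <- Cholesterol -> BMI
  P2: Diet <- Cholesterol -> AlcoholUse -> Age -> Exercise <- Genotype -> BMI
  P3: Diet <- Cholesterol -> AlcoholUse -> Age -> Exercise <- BMI
  P4: Diet <- Cholesterol -> AlcoholUse -> SleepHours <- Genotype -> BMI
  P5: Diet <- Cholesterol -> AlcoholUse -> SleepHours <- Genotype -> Exercise <- BMI
That exhausts the simple backdoor paths. Count: 5.

5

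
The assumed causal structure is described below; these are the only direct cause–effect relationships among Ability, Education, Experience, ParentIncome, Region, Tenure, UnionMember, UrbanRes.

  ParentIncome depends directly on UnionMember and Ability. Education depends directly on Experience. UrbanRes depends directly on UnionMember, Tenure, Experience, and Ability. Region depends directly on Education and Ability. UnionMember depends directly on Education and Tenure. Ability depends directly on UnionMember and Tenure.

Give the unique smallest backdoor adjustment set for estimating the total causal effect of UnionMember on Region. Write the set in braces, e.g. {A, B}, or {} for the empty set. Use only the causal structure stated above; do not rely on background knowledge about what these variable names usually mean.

Variables eligible for adjustment (non-descendants of UnionMember, excluding UnionMember and Region): {Education, Experience, Tenure}.
Backdoor paths from UnionMember to Region:
  P1: UnionMember <- Tenure -> Ability -> UrbanRes <- Experience -> Education -> Region
  P2: UnionMember <- Tenure -> Ability -> Region
  P3: UnionMember <- Tenure -> UrbanRes <- Experience -> Education -> Region
  P4: UnionMember <- Tenure -> UrbanRes <- Ability -> Region
  P5: UnionMember <- Education <- Experience -> UrbanRes <- Tenure -> Ability -> Region
  P6: UnionMember <- Education <- Experience -> UrbanRes <- Ability -> Region
  P7: UnionMember <- Education -> Region
The empty set is not sufficient: P2 (UnionMember <- Tenure -> Ability -> Region) has no collider blocking it and no conditioned non-collider, so it is open.
Try {Education, Tenure}:
  P1: blocked at fork node Tenure ∈ conditioning set.
  P2: blocked at fork node Tenure ∈ conditioning set.
  P3: blocked at fork node Tenure ∈ conditioning set.
  P4: blocked at fork node Tenure ∈ conditioning set.
  P5: blocked at chain node Education ∈ conditioning set.
  P6: blocked at chain node Education ∈ conditioning set.
  P7: blocked at fork node Education ∈ conditioning set.
{Education, Tenure} contains no descendant of UnionMember and blocks every backdoor path.
Every element of {Education, Tenure} is needed (dropping Education leaves P7 open; dropping Tenure leaves P2 open), so no proper subset is valid.
Among all size-2 subsets of the eligible variables, only {Education, Tenure} blocks every backdoor path, so it is the unique smallest valid adjustment set.

{Education, Tenure}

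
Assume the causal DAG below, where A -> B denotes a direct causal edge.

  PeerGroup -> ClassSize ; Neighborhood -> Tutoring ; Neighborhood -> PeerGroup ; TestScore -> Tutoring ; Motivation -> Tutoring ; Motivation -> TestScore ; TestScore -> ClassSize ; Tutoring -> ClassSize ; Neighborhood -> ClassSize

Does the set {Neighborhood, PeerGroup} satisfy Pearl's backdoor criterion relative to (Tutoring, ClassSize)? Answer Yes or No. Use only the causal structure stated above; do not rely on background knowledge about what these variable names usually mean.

No

Backdoor paths from Tutoring to ClassSize (paths whose first edge points into Tutoring):
  P1: Tutoring <- Neighborhood -> PeerGroup -> ClassSize
  P2: Tutoring <- Neighborhood -> ClassSize
  P3: Tutoring <- Motivation -> TestScore -> ClassSize
  P4: Tutoring <- TestScore -> ClassSize
Condition 1 (no descendant of Tutoring in the set): holds — descendants of Tutoring are {ClassSize}; none are in {Neighborhood, PeerGroup}.
Condition 2 (every backdoor path blocked by {Neighborhood, PeerGroup}):
  P1: blocked at fork node Neighborhood ∈ conditioning set.
  P2: blocked at fork node Neighborhood ∈ conditioning set.
  P3: open — no interior node is in the conditioning set.
  P4: open — no interior node is in the conditioning set.
{Neighborhood, PeerGroup} does not satisfy the backdoor criterion.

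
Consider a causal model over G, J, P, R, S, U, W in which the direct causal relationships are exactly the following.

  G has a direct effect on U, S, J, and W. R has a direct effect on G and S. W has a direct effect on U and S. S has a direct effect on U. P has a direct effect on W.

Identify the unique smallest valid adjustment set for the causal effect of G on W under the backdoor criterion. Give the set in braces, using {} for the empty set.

Variables eligible for adjustment (non-descendants of G, excluding G and W): {P, R}.
Backdoor paths from G to W:
  P1: G <- R -> S <- W
  P2: G <- R -> S -> U <- W
Each backdoor path contains an unconditioned collider, so every path is already blocked with the empty conditioning set:
  P1: blocked at collider S (neither it nor any descendant is in the conditioning set).
  P2: blocked at collider U (neither it nor any descendant is in the conditioning set).
The empty set is therefore the unique smallest valid set.

{}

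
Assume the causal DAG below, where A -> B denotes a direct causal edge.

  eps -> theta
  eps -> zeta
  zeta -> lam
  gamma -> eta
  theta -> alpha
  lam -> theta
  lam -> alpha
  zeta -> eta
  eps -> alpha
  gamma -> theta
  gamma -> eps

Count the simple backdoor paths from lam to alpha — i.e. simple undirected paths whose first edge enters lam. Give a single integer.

A backdoor path from lam to alpha is any simple undirected path whose first edge points into lam (i.e. leaves lam via a parent).
Parents of lam: {zeta}.
Enumerating:
  P1: lam <- zeta <- eps <- gamma -> theta -> alpha
  P2: lam <- zeta <- eps -> theta -> alpha
  P3: lam <- zeta <- eps -> alpha
  P4: lam <- zeta -> eta <- gamma -> eps -> theta -> alpha
  P5: lam <- zeta -> eta <- gamma -> eps -> alpha
  P6: lam <- zeta -> eta <- gamma -> theta <- eps -> alpha
  P7: lam <- zeta -> eta <- gamma -> theta -> alpha
That exhausts the simple backdoor paths. Count: 7.

7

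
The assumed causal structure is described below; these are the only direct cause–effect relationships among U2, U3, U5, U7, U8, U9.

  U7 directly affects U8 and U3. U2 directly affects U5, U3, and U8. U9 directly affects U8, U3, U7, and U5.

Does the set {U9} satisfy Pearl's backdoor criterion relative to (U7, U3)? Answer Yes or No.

Yes

Backdoor paths from U7 to U3 (paths whose first edge points into U7):
  P1: U7 <- U9 -> U8 <- U2 -> U3
  P2: U7 <- U9 -> U5 <- U2 -> U3
  P3: U7 <- U9 -> U3
Condition 1 (no descendant of U7 in the set): holds — descendants of U7 are {U3, U8}; none are in {U9}.
Condition 2 (every backdoor path blocked by {U9}):
  P1: blocked at fork node U9 ∈ conditioning set.
  P2: blocked at fork node U9 ∈ conditioning set.
  P3: blocked at fork node U9 ∈ conditioning set.
{U9} satisfies the backdoor criterion.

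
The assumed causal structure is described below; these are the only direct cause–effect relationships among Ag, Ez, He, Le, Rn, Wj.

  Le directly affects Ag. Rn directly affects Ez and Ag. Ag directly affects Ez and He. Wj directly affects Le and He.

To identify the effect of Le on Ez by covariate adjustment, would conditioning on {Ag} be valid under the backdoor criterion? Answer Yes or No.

No

Backdoor paths from Le to Ez (paths whose first edge points into Le):
  P1: Le <- Wj -> He <- Ag <- Rn -> Ez
  P2: Le <- Wj -> He <- Ag -> Ez
Condition 1 (no descendant of Le in the set): FAILS — Ag is a descendant of Le.
Condition 2 (every backdoor path blocked by {Ag}):
  P1: blocked at collider He (neither it nor any descendant is in the conditioning set).
  P2: blocked at collider He (neither it nor any descendant is in the conditioning set).
{Ag} does not satisfy the backdoor criterion.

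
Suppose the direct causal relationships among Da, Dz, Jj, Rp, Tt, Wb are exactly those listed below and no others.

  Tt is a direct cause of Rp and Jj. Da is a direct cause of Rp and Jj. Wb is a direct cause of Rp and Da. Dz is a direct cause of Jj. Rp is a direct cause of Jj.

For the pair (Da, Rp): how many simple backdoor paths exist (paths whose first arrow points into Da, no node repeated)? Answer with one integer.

1

A backdoor path from Da to Rp is any simple undirected path whose first edge points into Da (i.e. leaves Da via a parent).
Parents of Da: {Wb}.
Enumerating:
  P1: Da <- Wb -> Rp
That exhausts the simple backdoor paths. Count: 1.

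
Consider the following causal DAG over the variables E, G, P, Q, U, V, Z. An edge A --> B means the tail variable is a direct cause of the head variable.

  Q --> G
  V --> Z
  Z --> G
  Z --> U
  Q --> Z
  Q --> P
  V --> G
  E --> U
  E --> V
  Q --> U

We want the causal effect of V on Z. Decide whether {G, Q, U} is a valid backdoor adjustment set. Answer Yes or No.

No

Backdoor paths from V to Z (paths whose first edge points into V):
  P1: V <- E -> U <- Q -> Z
  P2: V <- E -> U <- Q -> G <- Z
  P3: V <- E -> U <- Z
Condition 1 (no descendant of V in the set): FAILS — G and U are descendants of V.
Condition 2 (every backdoor path blocked by {G, Q, U}):
  P1: blocked at fork node Q ∈ conditioning set.
  P2: blocked at fork node Q ∈ conditioning set.
  P3: open — collider(s) U are conditioned on (or have a conditioned descendant) and no non-collider on the path is in the set.
{G, Q, U} does not satisfy the backdoor criterion.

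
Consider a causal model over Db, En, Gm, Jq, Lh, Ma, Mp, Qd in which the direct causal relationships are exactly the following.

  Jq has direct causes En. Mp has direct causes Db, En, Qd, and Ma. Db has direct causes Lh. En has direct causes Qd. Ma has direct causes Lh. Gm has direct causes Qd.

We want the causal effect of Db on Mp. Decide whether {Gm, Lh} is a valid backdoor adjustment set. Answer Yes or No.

Yes

Backdoor paths from Db to Mp (paths whose first edge points into Db):
  P1: Db <- Lh -> Ma -> Mp
Condition 1 (no descendant of Db in the set): holds — descendants of Db are {Mp}; none are in {Gm, Lh}.
Condition 2 (every backdoor path blocked by {Gm, Lh}):
  P1: blocked at fork node Lh ∈ conditioning set.
{Gm, Lh} satisfies the backdoor criterion.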